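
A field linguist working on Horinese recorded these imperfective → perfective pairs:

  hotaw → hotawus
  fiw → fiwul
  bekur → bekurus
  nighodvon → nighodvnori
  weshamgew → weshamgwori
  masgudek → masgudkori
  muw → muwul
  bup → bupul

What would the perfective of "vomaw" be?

vomawus

"vomaw" has 2 vowels. The stems with 2 vowels (hotaw → hotawus, bekur → bekurus) add -us.
The other patterns: stems with 1 vowel add -ul; stems with 3 vowels delete the last vowel and add -ori.
So vomaw → vomawus.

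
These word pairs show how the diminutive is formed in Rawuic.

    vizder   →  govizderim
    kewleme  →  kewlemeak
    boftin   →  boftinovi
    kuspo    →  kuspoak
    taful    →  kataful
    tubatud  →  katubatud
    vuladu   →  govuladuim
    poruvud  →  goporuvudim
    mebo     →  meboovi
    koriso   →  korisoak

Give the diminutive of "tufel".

"tufel" begins with t-. The stems beginning with t- (taful → kataful, tubatud → katubatud) add the prefix ka-.
So tufel → katufel.

katufel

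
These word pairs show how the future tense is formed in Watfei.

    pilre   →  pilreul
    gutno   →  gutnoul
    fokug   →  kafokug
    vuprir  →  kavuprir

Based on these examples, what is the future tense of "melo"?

"melo" ends in a vowel. The stems ending in a vowel (pilre → pilreul, gutno → gutnoul) add -ul.
So melo → meloul.

meloul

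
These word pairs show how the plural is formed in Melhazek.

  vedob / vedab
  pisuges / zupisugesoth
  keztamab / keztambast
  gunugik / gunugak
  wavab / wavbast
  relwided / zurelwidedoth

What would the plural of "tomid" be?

"tomid" has last vowel 'i'. The one such stem in the data (gunugik → gunugak) changes the last vowel to 'a' (as does vedob), so the same rule applies.
The other patterns: stems whose last vowel is 'a' delete the last vowel and add -ast; stems whose last vowel is 'e' add zu- … -oth around the stem.
So tomid → tomad.

tomad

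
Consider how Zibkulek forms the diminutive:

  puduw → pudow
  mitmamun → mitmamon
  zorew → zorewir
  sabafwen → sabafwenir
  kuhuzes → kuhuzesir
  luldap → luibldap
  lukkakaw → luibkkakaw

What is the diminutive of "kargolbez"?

"kargolbez" has last vowel 'e'. The stems whose last vowel is 'e' (zorew → zorewir, sabafwen → sabafwenir, kuhuzes → kuhuzesir) add -ir.
The other patterns: stems whose last vowel is 'u' change the last vowel to 'o'; stems whose last vowel is 'a' insert -ib- after the first vowel.
So kargolbez → kargolbezir.

kargolbezir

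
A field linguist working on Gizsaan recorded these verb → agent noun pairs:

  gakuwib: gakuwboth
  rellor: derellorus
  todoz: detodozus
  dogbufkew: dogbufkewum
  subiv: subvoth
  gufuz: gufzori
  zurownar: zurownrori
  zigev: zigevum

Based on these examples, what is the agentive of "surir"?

"surir" has last vowel 'i'. The stems whose last vowel is 'i' (gakuwib → gakuwboth, subiv → subvoth) delete the last vowel and add -oth.
So surir → surroth.

surroth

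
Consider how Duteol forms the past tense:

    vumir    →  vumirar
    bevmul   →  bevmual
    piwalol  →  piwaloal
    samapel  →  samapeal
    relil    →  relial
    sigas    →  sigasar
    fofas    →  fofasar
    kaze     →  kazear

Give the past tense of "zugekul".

samapel and kaze both have last vowel 'e' yet inflect differently (samapeal, kazear), so the last vowel is not what conditions the rule; the final letter is.
"zugekul" ends in -l. The stems ending in -l (relil → relial, samapel → samapeal, bevmul → bevmual) drop the final letter and add -al.
So zugekul → zugekual.

zugekual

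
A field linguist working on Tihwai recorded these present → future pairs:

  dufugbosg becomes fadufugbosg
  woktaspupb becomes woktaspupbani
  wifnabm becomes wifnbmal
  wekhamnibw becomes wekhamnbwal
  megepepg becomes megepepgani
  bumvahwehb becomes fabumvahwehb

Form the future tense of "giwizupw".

giwizupwani

"giwizupw" has second-to-last letter 'p'. The stems whose second-to-last letter is 'p' (woktaspupb → woktaspupbani, megepepg → megepepgani) add -ani.
The other patterns: stems whose second-to-last letter is 'b' delete the last vowel and add -al; stems whose second-to-last letter is 'h' or 's' add the prefix fa-.
So giwizupw → giwizupwani.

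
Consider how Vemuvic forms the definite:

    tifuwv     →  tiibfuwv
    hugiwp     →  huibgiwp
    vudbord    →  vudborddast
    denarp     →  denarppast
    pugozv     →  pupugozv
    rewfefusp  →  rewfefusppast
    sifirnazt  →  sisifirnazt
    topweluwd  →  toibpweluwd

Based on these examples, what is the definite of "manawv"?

pugozv and tifuwv both end in -v yet inflect differently (pupugozv, tiibfuwv), so the final letter is not what conditions the rule; the second-to-last letter is.
"manawv" has second-to-last letter 'w'. The stems whose second-to-last letter is 'w' (tifuwv → tiibfuwv, topweluwd → toibpweluwd, hugiwp → huibgiwp) insert -ib- after the first vowel.
So manawv → maibnawv.

maibnawv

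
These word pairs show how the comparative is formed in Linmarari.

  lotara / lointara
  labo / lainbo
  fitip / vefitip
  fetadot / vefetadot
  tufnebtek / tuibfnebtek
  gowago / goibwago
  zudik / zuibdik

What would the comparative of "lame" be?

labo and gowago both end in -o yet inflect differently (lainbo, goibwago), so the final letter is not what conditions the rule; the first letter is.
"lame" begins with l-. The stems beginning with l- (lotara → lointara, labo → lainbo) insert -in- after the first vowel.
So lame → lainme.

lainme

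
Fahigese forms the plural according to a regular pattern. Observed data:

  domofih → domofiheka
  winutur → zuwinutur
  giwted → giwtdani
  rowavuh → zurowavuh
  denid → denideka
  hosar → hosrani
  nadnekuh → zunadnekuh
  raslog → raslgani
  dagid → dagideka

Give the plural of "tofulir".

"tofulir" has last vowel 'i'. The stems whose last vowel is 'i' (dagid → dagideka, denid → denideka, domofih → domofiheka) add -eka.
The other patterns: stems whose last vowel is 'u' add the prefix zu-; stems whose last vowel is 'a', 'e' or 'o' delete the last vowel and add -ani.
So tofulir → tofulireka.

tofulireka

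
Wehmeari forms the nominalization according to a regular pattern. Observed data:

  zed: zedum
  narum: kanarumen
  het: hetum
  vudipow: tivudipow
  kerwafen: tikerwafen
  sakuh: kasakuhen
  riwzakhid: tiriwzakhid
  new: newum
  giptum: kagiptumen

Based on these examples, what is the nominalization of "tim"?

timum

new and vudipow both end in -w yet inflect differently (newum, tivudipow), so the final letter is not what conditions the rule; the number of vowels is.
"tim" has 1 vowel. The stems with 1 vowel (zed → zedum, het → hetum, new → newum) add -um.
So tim → timum.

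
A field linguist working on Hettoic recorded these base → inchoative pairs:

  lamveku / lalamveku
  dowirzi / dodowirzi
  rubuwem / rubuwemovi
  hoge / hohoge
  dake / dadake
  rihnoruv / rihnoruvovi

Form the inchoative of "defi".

dedefi

rihnoruv and lamveku both have last vowel 'u' yet inflect differently (rihnoruvovi, lalamveku), so the last vowel is not what conditions the rule; whether the stem ends in a vowel or a consonant is.
"defi" ends in a vowel. The stems ending in a vowel (lamveku → lalamveku, hoge → hohoge, dake → dadake) repeat the first consonant+vowel as a prefix.
So defi → dedefi.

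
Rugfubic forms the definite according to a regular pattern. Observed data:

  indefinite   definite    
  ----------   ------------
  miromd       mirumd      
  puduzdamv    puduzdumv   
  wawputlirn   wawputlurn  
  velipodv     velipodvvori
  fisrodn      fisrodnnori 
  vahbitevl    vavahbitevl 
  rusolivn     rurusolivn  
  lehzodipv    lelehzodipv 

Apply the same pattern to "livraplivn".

lilivraplivn

puduzdamv and velipodv both end in -v yet inflect differently (puduzdumv, velipodvvori), so the final letter is not what conditions the rule; the second-to-last letter is.
"livraplivn" has second-to-last letter 'v'. The stems whose second-to-last letter is 'v' (vahbitevl → vavahbitevl, rusolivn → rurusolivn) repeat the first consonant+vowel as a prefix.
The other patterns: stems whose second-to-last letter is 'm' or 'r' change the last vowel to 'u'; stems whose second-to-last letter is 'd' double the final consonant and add -ori.
So livraplivn → lilivraplivn.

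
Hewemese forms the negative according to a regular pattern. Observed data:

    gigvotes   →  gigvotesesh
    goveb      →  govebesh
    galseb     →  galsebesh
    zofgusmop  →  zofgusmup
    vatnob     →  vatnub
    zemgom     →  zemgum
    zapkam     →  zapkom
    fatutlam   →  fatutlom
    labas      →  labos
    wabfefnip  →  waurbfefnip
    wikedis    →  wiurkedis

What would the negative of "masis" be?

goveb and vatnob both end in -b yet inflect differently (govebesh, vatnub), so the final letter is not what conditions the rule; the last vowel is.
"masis" has last vowel 'i'. The stems whose last vowel is 'i' (wabfefnip → waurbfefnip, wikedis → wiurkedis) insert -ur- after the first vowel.
The other patterns: stems whose last vowel is 'e' add -esh; stems whose last vowel is 'o' change the last vowel to 'u'; stems whose last vowel is 'a' change the last vowel to 'o'.
So masis → maursis.

maursis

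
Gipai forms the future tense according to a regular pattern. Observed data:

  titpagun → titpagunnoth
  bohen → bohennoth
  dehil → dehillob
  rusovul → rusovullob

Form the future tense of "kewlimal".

kewlimallob

titpagun and rusovul both have last vowel 'u' yet inflect differently (titpagunnoth, rusovullob), so the last vowel is not what conditions the rule; the final letter is.
"kewlimal" ends in -l. The stems ending in -l (dehil → dehillob, rusovul → rusovullob) double the final consonant and add -ob.
The other pattern: stems ending in -n double the final consonant and add -oth.
So kewlimal → kewlimallob.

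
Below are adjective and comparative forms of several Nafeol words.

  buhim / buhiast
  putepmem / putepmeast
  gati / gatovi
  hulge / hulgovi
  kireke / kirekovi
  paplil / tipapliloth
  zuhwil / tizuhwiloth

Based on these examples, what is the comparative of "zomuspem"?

"zomuspem" ends in -m. The stems ending in -m (buhim → buhiast, putepmem → putepmeast) drop the final letter and add -ast.
The other patterns: stems ending in -e or -i drop the final letter and add -ovi; stems ending in -l add ti- … -oth around the stem.
So zomuspem → zomuspeast.

zomuspeast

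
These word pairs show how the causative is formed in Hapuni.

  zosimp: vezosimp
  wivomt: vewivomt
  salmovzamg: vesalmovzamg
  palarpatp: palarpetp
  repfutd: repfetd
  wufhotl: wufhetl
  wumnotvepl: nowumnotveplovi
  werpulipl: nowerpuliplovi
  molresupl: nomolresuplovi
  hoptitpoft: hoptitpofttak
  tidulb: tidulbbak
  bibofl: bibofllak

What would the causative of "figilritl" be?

"figilritl" has second-to-last letter 't'. The stems whose second-to-last letter is 't' (palarpatp → palarpetp, repfutd → repfetd, wufhotl → wufhetl) change the last vowel to 'e'.
So figilritl → figilretl.

figilretl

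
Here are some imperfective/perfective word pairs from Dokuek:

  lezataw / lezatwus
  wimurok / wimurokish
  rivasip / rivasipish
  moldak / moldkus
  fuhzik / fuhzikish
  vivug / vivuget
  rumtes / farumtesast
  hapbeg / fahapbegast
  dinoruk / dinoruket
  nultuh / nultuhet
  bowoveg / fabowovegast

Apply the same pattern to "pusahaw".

"pusahaw" has last vowel 'a'. The stems whose last vowel is 'a' (moldak → moldkus, lezataw → lezatwus) delete the last vowel and add -us.
The other patterns: stems whose last vowel is 'e' add fa- … -ast around the stem; stems whose last vowel is 'u' add -et; stems whose last vowel is 'i' or 'o' add -ish.
So pusahaw → pusahwus.

pusahwus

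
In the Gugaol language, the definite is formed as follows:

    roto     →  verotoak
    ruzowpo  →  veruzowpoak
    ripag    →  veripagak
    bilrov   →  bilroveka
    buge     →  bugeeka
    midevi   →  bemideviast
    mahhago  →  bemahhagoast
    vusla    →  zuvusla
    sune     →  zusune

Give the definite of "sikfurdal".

zusikfurdal

roto and mahhago both end in -o yet inflect differently (verotoak, bemahhagoast), so the final letter is not what conditions the rule; the first letter is.
"sikfurdal" begins with s-. The one such stem in the data (sune → zusune) adds the prefix zu-, so the same rule applies.
The other patterns: stems beginning with r- add ve- … -ak around the stem; stems beginning with b- add -eka; stems beginning with m- add be- … -ast around the stem.
So sikfurdal → zusikfurdal.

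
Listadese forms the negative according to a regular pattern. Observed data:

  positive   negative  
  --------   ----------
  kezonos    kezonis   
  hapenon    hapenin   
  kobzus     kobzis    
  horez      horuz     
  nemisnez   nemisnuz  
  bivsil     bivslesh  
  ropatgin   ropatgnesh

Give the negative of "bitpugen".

bitpugun

hapenon and ropatgin both end in -n yet inflect differently (hapenin, ropatgnesh), so the final letter is not what conditions the rule; the last vowel is.
"bitpugen" has last vowel 'e'. The stems whose last vowel is 'e' (horez → horuz, nemisnez → nemisnuz) change the last vowel to 'u'.
So bitpugen → bitpugun.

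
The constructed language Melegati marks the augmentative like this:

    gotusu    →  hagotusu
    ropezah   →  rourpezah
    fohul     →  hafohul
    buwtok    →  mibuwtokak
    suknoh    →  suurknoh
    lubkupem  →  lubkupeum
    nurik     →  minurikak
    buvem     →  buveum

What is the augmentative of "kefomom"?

"kefomom" ends in -m. The stems ending in -m (buvem → buveum, lubkupem → lubkupeum) drop the final letter and add -um.
So kefomom → kefomoum.

kefomoum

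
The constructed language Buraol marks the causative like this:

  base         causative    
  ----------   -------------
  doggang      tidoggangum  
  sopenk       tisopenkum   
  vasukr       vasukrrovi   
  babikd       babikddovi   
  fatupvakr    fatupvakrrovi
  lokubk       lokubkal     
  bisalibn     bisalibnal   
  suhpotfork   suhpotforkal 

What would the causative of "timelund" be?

titimelundum

sopenk and lokubk both end in -k yet inflect differently (tisopenkum, lokubkal), so the final letter is not what conditions the rule; the second-to-last letter is.
"timelund" has second-to-last letter 'n'. The stems whose second-to-last letter is 'n' (doggang → tidoggangum, sopenk → tisopenkum) add ti- … -um around the stem.
So timelund → titimelundum.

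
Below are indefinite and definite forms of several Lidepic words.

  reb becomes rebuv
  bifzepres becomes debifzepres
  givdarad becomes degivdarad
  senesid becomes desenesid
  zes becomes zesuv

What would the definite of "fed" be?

bifzepres and zes both end in -s yet inflect differently (debifzepres, zesuv), so the final letter is not what conditions the rule; the number of vowels is.
"fed" has 1 vowel. The stems with 1 vowel (reb → rebuv, zes → zesuv) add -uv.
So fed → feduv.

feduv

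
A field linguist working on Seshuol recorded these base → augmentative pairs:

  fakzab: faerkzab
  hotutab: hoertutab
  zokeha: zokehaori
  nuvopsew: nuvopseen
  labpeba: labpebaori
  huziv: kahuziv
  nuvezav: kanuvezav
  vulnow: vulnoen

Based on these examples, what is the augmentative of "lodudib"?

labpeba and fakzab both have last vowel 'a' yet inflect differently (labpebaori, faerkzab), so the last vowel is not what conditions the rule; the final letter is.
"lodudib" ends in -b. The stems ending in -b (fakzab → faerkzab, hotutab → hoertutab) insert -er- after the first vowel.
So lodudib → loerdudib.

loerdudib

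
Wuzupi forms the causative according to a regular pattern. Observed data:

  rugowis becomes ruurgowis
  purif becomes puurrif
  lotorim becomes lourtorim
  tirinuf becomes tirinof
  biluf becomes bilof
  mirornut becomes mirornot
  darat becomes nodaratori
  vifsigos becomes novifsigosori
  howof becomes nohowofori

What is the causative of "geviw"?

purif and tirinuf both end in -f yet inflect differently (puurrif, tirinof), so the final letter is not what conditions the rule; the last vowel is.
"geviw" has last vowel 'i'. The stems whose last vowel is 'i' (rugowis → ruurgowis, purif → puurrif, lotorim → lourtorim) insert -ur- after the first vowel.
So geviw → geurviw.

geurviw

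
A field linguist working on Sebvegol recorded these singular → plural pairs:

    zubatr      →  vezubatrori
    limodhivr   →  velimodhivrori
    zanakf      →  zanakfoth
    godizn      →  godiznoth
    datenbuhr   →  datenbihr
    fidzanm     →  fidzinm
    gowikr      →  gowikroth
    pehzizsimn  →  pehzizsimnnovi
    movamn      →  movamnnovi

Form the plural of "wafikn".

wafiknoth

gowikr and datenbuhr both end in -r yet inflect differently (gowikroth, datenbihr), so the final letter is not what conditions the rule; the second-to-last letter is.
"wafikn" has second-to-last letter 'k'. The stems whose second-to-last letter is 'k' (gowikr → gowikroth, zanakf → zanakfoth) add -oth.
The other patterns: stems whose second-to-last letter is 'h' or 'n' change the last vowel to 'i'; stems whose second-to-last letter is 'm' double the final consonant and add -ovi; stems whose second-to-last letter is 't' or 'v' add ve- … -ori around the stem.
So wafikn → wafiknoth.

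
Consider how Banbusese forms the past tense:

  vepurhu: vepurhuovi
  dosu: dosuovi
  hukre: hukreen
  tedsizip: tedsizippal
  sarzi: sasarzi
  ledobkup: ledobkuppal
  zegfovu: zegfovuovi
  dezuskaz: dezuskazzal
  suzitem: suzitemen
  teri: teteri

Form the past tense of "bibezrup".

dosu and ledobkup both have last vowel 'u' yet inflect differently (dosuovi, ledobkuppal), so the last vowel is not what conditions the rule; the final letter is.
"bibezrup" ends in -p. The stems ending in -p (ledobkup → ledobkuppal, tedsizip → tedsizippal) double the final consonant and add -al.
The other patterns: stems ending in -u add -ovi; stems ending in -i repeat the first consonant+vowel as a prefix; stems ending in -e or -m add -en.
So bibezrup → bibezruppal.

bibezruppal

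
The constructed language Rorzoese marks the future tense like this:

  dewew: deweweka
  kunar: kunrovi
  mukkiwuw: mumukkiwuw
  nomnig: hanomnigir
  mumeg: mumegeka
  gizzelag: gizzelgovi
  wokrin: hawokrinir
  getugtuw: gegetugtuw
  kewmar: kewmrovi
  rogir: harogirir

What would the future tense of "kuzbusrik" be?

"kuzbusrik" has last vowel 'i'. The stems whose last vowel is 'i' (nomnig → hanomnigir, rogir → harogirir, wokrin → hawokrinir) add ha- … -ir around the stem.
So kuzbusrik → hakuzbusrikir.

hakuzbusrikir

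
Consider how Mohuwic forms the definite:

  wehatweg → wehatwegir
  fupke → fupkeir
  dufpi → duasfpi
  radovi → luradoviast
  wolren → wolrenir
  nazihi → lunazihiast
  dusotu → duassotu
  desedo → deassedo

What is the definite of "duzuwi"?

duaszuwi

"duzuwi" begins with d-. The stems beginning with d- (dusotu → duassotu, dufpi → duasfpi, desedo → deassedo) insert -as- after the first vowel.
The other patterns: stems beginning with n- or r- add lu- … -ast around the stem; stems beginning with f- or w- add -ir.
So duzuwi → duaszuwi.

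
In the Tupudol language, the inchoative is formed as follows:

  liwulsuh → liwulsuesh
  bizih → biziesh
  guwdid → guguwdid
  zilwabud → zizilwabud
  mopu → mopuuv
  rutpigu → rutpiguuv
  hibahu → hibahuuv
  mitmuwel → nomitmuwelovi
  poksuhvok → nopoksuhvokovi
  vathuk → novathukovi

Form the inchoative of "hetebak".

bizih and guwdid both have last vowel 'i' yet inflect differently (biziesh, guguwdid), so the last vowel is not what conditions the rule; the final letter is.
"hetebak" ends in -k. The stems ending in -k (poksuhvok → nopoksuhvokovi, vathuk → novathukovi) add no- … -ovi around the stem.
So hetebak → nohetebakovi.

nohetebakovi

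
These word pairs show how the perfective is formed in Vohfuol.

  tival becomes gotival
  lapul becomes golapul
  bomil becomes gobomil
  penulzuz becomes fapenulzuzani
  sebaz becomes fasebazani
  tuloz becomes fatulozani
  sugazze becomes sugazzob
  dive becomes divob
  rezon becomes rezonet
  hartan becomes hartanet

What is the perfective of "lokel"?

golokel

lapul and penulzuz both have last vowel 'u' yet inflect differently (golapul, fapenulzuzani), so the last vowel is not what conditions the rule; the final letter is.
"lokel" ends in -l. The stems ending in -l (tival → gotival, lapul → golapul, bomil → gobomil) add the prefix go-.
So lokel → golokel.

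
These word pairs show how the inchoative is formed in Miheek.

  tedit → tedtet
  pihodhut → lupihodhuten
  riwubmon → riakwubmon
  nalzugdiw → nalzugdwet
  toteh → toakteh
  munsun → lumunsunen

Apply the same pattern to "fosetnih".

fosetnhet

tedit and pihodhut both end in -t yet inflect differently (tedtet, lupihodhuten), so the final letter is not what conditions the rule; the last vowel is.
"fosetnih" has last vowel 'i'. The stems whose last vowel is 'i' (tedit → tedtet, nalzugdiw → nalzugdwet) delete the last vowel and add -et.
The other patterns: stems whose last vowel is 'u' add lu- … -en around the stem; stems whose last vowel is 'e' or 'o' insert -ak- after the first vowel.
So fosetnih → fosetnhet.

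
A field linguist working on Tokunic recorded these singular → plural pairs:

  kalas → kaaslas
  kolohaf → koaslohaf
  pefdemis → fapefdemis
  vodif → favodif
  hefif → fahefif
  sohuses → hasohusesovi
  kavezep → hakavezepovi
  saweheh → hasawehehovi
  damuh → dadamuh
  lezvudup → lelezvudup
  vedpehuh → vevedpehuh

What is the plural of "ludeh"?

kalas and pefdemis both end in -s yet inflect differently (kaaslas, fapefdemis), so the final letter is not what conditions the rule; the last vowel is.
"ludeh" has last vowel 'e'. The stems whose last vowel is 'e' (sohuses → hasohusesovi, kavezep → hakavezepovi, saweheh → hasawehehovi) add ha- … -ovi around the stem.
The other patterns: stems whose last vowel is 'a' insert -as- after the first vowel; stems whose last vowel is 'i' add the prefix fa-; stems whose last vowel is 'u' repeat the first consonant+vowel as a prefix.
So ludeh → haludehovi.

haludehovi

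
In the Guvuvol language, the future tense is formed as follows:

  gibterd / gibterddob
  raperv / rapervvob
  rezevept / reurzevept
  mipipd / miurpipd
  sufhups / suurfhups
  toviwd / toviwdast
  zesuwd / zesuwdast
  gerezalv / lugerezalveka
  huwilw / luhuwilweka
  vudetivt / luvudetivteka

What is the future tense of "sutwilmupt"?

"sutwilmupt" has second-to-last letter 'p'. The stems whose second-to-last letter is 'p' (rezevept → reurzevept, mipipd → miurpipd, sufhups → suurfhups) insert -ur- after the first vowel.
So sutwilmupt → suurtwilmupt.

suurtwilmupt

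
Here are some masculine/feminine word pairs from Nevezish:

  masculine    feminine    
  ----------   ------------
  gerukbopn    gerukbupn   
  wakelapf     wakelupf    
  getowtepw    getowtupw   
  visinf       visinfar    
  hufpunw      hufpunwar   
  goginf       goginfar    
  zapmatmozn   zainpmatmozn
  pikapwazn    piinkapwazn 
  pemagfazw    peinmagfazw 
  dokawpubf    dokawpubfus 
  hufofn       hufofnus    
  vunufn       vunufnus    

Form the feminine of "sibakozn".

"sibakozn" has second-to-last letter 'z'. The stems whose second-to-last letter is 'z' (zapmatmozn → zainpmatmozn, pikapwazn → piinkapwazn, pemagfazw → peinmagfazw) insert -in- after the first vowel.
The other patterns: stems whose second-to-last letter is 'p' change the last vowel to 'u'; stems whose second-to-last letter is 'n' add -ar; stems whose second-to-last letter is 'b' or 'f' add -us.
So sibakozn → siinbakozn.

siinbakozn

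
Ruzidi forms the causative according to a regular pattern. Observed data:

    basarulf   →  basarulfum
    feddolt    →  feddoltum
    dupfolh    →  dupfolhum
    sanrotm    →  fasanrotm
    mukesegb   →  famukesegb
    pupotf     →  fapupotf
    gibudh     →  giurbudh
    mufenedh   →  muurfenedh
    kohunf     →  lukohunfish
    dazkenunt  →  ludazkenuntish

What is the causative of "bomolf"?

"bomolf" has second-to-last letter 'l'. The stems whose second-to-last letter is 'l' (basarulf → basarulfum, feddolt → feddoltum, dupfolh → dupfolhum) add -um.
So bomolf → bomolfum.

bomolfum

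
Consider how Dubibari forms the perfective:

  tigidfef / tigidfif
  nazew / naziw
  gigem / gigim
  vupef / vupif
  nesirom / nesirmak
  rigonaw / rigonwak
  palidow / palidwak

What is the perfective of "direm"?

dirim

gigem and nesirom both end in -m yet inflect differently (gigim, nesirmak), so the final letter is not what conditions the rule; the last vowel is.
"direm" has last vowel 'e'. The stems whose last vowel is 'e' (tigidfef → tigidfif, nazew → naziw, gigem → gigim) change the last vowel to 'i'.
So direm → dirim.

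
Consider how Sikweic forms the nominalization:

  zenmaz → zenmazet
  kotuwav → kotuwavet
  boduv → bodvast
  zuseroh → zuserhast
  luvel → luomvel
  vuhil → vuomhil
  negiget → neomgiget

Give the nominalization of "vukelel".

"vukelel" has last vowel 'e'. The stems whose last vowel is 'e' (luvel → luomvel, negiget → neomgiget) insert -om- after the first vowel.
So vukelel → vuomkelel.

vuomkelel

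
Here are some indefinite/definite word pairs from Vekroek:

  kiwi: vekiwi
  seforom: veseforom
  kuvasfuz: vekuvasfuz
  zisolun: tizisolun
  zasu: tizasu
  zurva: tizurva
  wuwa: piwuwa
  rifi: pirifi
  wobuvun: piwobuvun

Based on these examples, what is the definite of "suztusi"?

"suztusi" begins with s-. The one such stem in the data (seforom → veseforom) adds the prefix ve-, so the same rule applies.
So suztusi → vesuztusi.

vesuztusi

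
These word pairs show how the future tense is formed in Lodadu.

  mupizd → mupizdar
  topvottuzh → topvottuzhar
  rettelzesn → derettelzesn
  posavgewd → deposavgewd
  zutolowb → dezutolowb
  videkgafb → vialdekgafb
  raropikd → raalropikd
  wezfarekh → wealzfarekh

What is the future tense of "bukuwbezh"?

mupizd and posavgewd both end in -d yet inflect differently (mupizdar, deposavgewd), so the final letter is not what conditions the rule; the second-to-last letter is.
"bukuwbezh" has second-to-last letter 'z'. The stems whose second-to-last letter is 'z' (mupizd → mupizdar, topvottuzh → topvottuzhar) add -ar.
The other patterns: stems whose second-to-last letter is 's' or 'w' add the prefix de-; stems whose second-to-last letter is 'f' or 'k' insert -al- after the first vowel.
So bukuwbezh → bukuwbezhar.

bukuwbezhar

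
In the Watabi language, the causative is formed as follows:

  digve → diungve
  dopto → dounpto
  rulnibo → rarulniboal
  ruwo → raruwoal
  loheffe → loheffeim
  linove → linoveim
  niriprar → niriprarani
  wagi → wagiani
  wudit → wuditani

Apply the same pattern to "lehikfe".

dopto and rulnibo both end in -o yet inflect differently (dounpto, rarulniboal), so the final letter is not what conditions the rule; the first letter is.
"lehikfe" begins with l-. The stems beginning with l- (loheffe → loheffeim, linove → linoveim) add -im.
The other patterns: stems beginning with d- insert -un- after the first vowel; stems beginning with r- add ra- … -al around the stem; stems beginning with n- or w- add -ani.
So lehikfe → lehikfeim.

lehikfeim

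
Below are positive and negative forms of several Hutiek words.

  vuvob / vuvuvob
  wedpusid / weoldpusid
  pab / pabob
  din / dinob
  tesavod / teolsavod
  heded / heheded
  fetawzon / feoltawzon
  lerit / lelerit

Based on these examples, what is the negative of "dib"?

"dib" has 1 vowel. The stems with 1 vowel (pab → pabob, din → dinob) add -ob.
The other patterns: stems with 2 vowels repeat the first consonant+vowel as a prefix; stems with 3 vowels insert -ol- after the first vowel.
So dib → dibob.

dibob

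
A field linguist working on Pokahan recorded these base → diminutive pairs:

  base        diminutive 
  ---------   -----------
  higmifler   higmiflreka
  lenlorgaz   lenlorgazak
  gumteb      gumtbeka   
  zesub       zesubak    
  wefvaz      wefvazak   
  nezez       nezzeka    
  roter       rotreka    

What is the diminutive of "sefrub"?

sefrubak

nezez and lenlorgaz both end in -z yet inflect differently (nezzeka, lenlorgazak), so the final letter is not what conditions the rule; the last vowel is.
"sefrub" has last vowel 'u'. The one such stem in the data (zesub → zesubak) adds -ak, so the same rule applies.
So sefrub → sefrubak.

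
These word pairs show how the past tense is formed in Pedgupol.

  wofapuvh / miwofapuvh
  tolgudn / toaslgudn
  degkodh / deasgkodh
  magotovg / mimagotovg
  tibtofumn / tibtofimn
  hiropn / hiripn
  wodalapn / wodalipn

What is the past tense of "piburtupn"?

wofapuvh and degkodh both end in -h yet inflect differently (miwofapuvh, deasgkodh), so the final letter is not what conditions the rule; the second-to-last letter is.
"piburtupn" has second-to-last letter 'p'. The stems whose second-to-last letter is 'p' (wodalapn → wodalipn, hiropn → hiripn) change the last vowel to 'i'.
The other patterns: stems whose second-to-last letter is 'v' add the prefix mi-; stems whose second-to-last letter is 'd' insert -as- after the first vowel.
So piburtupn → piburtipn.

piburtipn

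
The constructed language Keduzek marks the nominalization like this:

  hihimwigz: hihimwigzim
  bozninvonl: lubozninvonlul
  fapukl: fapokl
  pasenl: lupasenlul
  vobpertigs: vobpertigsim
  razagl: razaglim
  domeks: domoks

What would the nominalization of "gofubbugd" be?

gofubbugdim

domeks and vobpertigs both end in -s yet inflect differently (domoks, vobpertigsim), so the final letter is not what conditions the rule; the second-to-last letter is.
"gofubbugd" has second-to-last letter 'g'. The stems whose second-to-last letter is 'g' (vobpertigs → vobpertigsim, hihimwigz → hihimwigzim, razagl → razaglim) add -im.
So gofubbugd → gofubbugdim.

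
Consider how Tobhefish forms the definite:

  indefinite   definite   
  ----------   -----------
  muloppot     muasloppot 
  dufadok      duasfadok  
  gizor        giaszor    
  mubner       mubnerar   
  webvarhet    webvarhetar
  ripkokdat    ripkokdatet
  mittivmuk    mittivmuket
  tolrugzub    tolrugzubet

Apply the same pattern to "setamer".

gizor and mubner both end in -r yet inflect differently (giaszor, mubnerar), so the final letter is not what conditions the rule; the last vowel is.
"setamer" has last vowel 'e'. The stems whose last vowel is 'e' (mubner → mubnerar, webvarhet → webvarhetar) add -ar.
So setamer → setamerar.

setamerar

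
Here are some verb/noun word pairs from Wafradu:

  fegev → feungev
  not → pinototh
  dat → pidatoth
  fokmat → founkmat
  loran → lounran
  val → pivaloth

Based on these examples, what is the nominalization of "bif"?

not and fokmat both end in -t yet inflect differently (pinototh, founkmat), so the final letter is not what conditions the rule; the number of vowels is.
"bif" has 1 vowel. The stems with 1 vowel (val → pivaloth, not → pinototh, dat → pidatoth) add pi- … -oth around the stem.
The other pattern: stems with 2 vowels insert -un- after the first vowel.
So bif → pibifoth.

pibifoth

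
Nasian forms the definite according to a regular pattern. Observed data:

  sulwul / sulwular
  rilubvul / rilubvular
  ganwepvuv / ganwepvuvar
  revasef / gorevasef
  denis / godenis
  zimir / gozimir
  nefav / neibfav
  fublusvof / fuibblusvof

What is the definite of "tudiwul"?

ganwepvuv and nefav both end in -v yet inflect differently (ganwepvuvar, neibfav), so the final letter is not what conditions the rule; the last vowel is.
"tudiwul" has last vowel 'u'. The stems whose last vowel is 'u' (sulwul → sulwular, rilubvul → rilubvular, ganwepvuv → ganwepvuvar) add -ar.
So tudiwul → tudiwular.

tudiwular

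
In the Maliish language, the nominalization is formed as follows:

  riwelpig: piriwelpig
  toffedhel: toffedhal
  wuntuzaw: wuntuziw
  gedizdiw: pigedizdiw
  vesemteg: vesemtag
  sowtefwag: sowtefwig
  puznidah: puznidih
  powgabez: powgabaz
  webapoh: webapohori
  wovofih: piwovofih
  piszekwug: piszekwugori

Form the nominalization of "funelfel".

"funelfel" has last vowel 'e'. The stems whose last vowel is 'e' (toffedhel → toffedhal, vesemteg → vesemtag, powgabez → powgabaz) change the last vowel to 'a'.
The other patterns: stems whose last vowel is 'i' add the prefix pi-; stems whose last vowel is 'a' change the last vowel to 'i'; stems whose last vowel is 'o' or 'u' add -ori.
So funelfel → funelfal.

funelfal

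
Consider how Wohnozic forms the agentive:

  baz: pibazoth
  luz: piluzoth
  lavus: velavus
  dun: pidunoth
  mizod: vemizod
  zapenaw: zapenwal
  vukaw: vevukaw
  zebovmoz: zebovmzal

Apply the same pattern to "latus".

velatus

vukaw and zapenaw both end in -w yet inflect differently (vevukaw, zapenwal), so the final letter is not what conditions the rule; the number of vowels is.
"latus" has 2 vowels. The stems with 2 vowels (vukaw → vevukaw, lavus → velavus, mizod → vemizod) add the prefix ve-.
So latus → velatus.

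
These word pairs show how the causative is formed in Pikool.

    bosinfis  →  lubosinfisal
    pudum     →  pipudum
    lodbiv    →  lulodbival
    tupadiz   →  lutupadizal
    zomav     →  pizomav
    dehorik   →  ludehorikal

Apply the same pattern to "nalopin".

lodbiv and zomav both end in -v yet inflect differently (lulodbival, pizomav), so the final letter is not what conditions the rule; the last vowel is.
"nalopin" has last vowel 'i'. The stems whose last vowel is 'i' (lodbiv → lulodbival, tupadiz → lutupadizal, bosinfis → lubosinfisal) add lu- … -al around the stem.
The other pattern: stems whose last vowel is 'a' or 'u' add the prefix pi-.
So nalopin → lunalopinal.

lunalopinal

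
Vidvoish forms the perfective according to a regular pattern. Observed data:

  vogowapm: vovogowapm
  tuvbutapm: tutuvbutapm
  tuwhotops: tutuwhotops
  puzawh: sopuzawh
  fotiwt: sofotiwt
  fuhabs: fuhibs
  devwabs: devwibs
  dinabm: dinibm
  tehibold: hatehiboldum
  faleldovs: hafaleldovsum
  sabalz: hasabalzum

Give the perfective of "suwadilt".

tuwhotops and fuhabs both end in -s yet inflect differently (tutuwhotops, fuhibs), so the final letter is not what conditions the rule; the second-to-last letter is.
"suwadilt" has second-to-last letter 'l'. The stems whose second-to-last letter is 'l' (tehibold → hatehiboldum, sabalz → hasabalzum) add ha- … -um around the stem.
So suwadilt → hasuwadiltum.

hasuwadiltum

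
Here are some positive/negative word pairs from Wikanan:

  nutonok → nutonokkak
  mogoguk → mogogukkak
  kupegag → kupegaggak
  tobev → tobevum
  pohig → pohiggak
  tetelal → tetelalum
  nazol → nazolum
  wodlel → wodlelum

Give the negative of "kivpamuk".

nazol and nutonok both have last vowel 'o' yet inflect differently (nazolum, nutonokkak), so the last vowel is not what conditions the rule; the final letter is.
"kivpamuk" ends in -k. The stems ending in -k (mogoguk → mogogukkak, nutonok → nutonokkak) double the final consonant and add -ak.
So kivpamuk → kivpamukkak.

kivpamukkak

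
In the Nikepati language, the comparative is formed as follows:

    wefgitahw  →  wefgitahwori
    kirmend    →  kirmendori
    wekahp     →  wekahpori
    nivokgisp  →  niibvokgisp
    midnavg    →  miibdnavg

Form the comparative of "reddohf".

wekahp and nivokgisp both end in -p yet inflect differently (wekahpori, niibvokgisp), so the final letter is not what conditions the rule; the second-to-last letter is.
"reddohf" has second-to-last letter 'h'. The stems whose second-to-last letter is 'h' (wefgitahw → wefgitahwori, wekahp → wekahpori) add -ori.
So reddohf → reddohfori.

reddohfori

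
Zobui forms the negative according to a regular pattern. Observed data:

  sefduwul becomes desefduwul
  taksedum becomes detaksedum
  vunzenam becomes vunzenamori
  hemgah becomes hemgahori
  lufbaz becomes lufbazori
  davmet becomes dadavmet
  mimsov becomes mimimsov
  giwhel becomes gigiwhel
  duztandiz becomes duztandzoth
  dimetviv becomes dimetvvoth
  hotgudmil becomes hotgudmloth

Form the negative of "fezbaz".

taksedum and vunzenam both end in -m yet inflect differently (detaksedum, vunzenamori), so the final letter is not what conditions the rule; the last vowel is.
"fezbaz" has last vowel 'a'. The stems whose last vowel is 'a' (vunzenam → vunzenamori, hemgah → hemgahori, lufbaz → lufbazori) add -ori.
The other patterns: stems whose last vowel is 'u' add the prefix de-; stems whose last vowel is 'e' or 'o' repeat the first consonant+vowel as a prefix; stems whose last vowel is 'i' delete the last vowel and add -oth.
So fezbaz → fezbazori.

fezbazori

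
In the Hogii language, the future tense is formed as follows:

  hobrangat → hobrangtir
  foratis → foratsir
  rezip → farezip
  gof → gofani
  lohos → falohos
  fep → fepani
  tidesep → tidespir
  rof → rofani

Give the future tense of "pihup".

fep and rezip both end in -p yet inflect differently (fepani, farezip), so the final letter is not what conditions the rule; the number of vowels is.
"pihup" has 2 vowels. The stems with 2 vowels (rezip → farezip, lohos → falohos) add the prefix fa-.
The other patterns: stems with 1 vowel add -ani; stems with 3 vowels delete the last vowel and add -ir.
So pihup → fapihup.

fapihup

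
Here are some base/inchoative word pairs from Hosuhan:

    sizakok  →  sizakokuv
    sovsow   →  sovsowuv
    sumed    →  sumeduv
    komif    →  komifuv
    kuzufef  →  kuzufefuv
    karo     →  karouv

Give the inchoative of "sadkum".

Every pair shown (sizakok → sizakokuv, sovsow → sovsowuv, sumed → sumeduv, …) follows the same rule: add -uv.
So sadkum → sadkumuv.

sadkumuv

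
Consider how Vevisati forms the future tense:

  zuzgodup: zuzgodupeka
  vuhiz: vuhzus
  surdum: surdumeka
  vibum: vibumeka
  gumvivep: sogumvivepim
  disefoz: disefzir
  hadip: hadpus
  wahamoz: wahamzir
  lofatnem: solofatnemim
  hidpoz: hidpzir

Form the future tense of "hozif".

zuzgodup and hadip both end in -p yet inflect differently (zuzgodupeka, hadpus), so the final letter is not what conditions the rule; the last vowel is.
"hozif" has last vowel 'i'. The stems whose last vowel is 'i' (vuhiz → vuhzus, hadip → hadpus) delete the last vowel and add -us.
The other patterns: stems whose last vowel is 'u' add -eka; stems whose last vowel is 'e' add so- … -im around the stem; stems whose last vowel is 'o' delete the last vowel and add -ir.
So hozif → hozfus.

hozfus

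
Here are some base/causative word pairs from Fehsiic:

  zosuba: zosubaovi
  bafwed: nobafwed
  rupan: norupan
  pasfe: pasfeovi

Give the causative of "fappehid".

bafwed and pasfe both have last vowel 'e' yet inflect differently (nobafwed, pasfeovi), so the last vowel is not what conditions the rule; whether the stem ends in a vowel or a consonant is.
"fappehid" ends in a consonant. The stems ending in a consonant (rupan → norupan, bafwed → nobafwed) add the prefix no-.
The other pattern: stems ending in a vowel add -ovi.
So fappehid → nofappehid.

nofappehid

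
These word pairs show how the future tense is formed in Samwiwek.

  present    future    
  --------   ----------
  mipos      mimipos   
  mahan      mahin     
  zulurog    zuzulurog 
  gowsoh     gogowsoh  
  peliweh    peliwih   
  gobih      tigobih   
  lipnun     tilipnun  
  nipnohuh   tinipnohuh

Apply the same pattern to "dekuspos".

dedekuspos

peliweh and gowsoh both end in -h yet inflect differently (peliwih, gogowsoh), so the final letter is not what conditions the rule; the last vowel is.
"dekuspos" has last vowel 'o'. The stems whose last vowel is 'o' (mipos → mimipos, gowsoh → gogowsoh, zulurog → zuzulurog) repeat the first consonant+vowel as a prefix.
The other patterns: stems whose last vowel is 'a' or 'e' change the last vowel to 'i'; stems whose last vowel is 'i' or 'u' add the prefix ti-.
So dekuspos → dedekuspos.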